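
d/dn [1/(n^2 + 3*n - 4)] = (-2*n - 3)/(n^2 + 3*n - 4)^2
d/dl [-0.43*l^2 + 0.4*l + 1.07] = 0.4 - 0.86*l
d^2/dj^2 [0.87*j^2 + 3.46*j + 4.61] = 1.74000000000000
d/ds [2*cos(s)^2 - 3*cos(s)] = (3 - 4*cos(s))*sin(s)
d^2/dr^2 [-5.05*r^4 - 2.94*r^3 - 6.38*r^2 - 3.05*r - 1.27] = -60.6*r^2 - 17.64*r - 12.76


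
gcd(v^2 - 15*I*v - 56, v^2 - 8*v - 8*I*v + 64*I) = v - 8*I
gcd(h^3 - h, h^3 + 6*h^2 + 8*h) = h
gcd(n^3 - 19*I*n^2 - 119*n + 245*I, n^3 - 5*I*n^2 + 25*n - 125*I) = n - 5*I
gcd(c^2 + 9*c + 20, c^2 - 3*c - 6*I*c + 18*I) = 1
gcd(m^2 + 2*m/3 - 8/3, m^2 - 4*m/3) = m - 4/3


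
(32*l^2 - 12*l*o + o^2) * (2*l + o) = 64*l^3 + 8*l^2*o - 10*l*o^2 + o^3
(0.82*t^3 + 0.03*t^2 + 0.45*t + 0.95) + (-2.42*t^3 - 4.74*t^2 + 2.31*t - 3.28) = -1.6*t^3 - 4.71*t^2 + 2.76*t - 2.33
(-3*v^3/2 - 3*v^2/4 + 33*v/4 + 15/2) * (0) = 0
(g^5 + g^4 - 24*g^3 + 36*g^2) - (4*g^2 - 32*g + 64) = g^5 + g^4 - 24*g^3 + 32*g^2 + 32*g - 64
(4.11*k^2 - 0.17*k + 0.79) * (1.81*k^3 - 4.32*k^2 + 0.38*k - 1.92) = 7.4391*k^5 - 18.0629*k^4 + 3.7261*k^3 - 11.3686*k^2 + 0.6266*k - 1.5168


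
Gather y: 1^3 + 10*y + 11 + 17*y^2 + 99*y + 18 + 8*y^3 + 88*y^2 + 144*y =8*y^3 + 105*y^2 + 253*y + 30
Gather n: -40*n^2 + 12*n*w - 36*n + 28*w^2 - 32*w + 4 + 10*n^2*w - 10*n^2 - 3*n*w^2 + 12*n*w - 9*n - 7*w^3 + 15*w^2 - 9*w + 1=n^2*(10*w - 50) + n*(-3*w^2 + 24*w - 45) - 7*w^3 + 43*w^2 - 41*w + 5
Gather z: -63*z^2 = -63*z^2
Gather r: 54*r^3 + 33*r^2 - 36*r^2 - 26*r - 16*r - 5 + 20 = 54*r^3 - 3*r^2 - 42*r + 15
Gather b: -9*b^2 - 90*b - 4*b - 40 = -9*b^2 - 94*b - 40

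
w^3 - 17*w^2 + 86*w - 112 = (w - 8)*(w - 7)*(w - 2)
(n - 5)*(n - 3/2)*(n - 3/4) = n^3 - 29*n^2/4 + 99*n/8 - 45/8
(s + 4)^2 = s^2 + 8*s + 16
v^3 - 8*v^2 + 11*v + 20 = (v - 5)*(v - 4)*(v + 1)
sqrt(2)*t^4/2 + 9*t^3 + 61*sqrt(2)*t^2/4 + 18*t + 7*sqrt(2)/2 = (t + sqrt(2)/2)*(t + sqrt(2))*(t + 7*sqrt(2))*(sqrt(2)*t/2 + 1/2)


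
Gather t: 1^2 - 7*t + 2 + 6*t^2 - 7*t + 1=6*t^2 - 14*t + 4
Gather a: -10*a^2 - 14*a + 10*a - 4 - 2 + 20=-10*a^2 - 4*a + 14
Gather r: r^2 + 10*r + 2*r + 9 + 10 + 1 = r^2 + 12*r + 20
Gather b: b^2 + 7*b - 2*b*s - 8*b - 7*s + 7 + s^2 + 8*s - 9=b^2 + b*(-2*s - 1) + s^2 + s - 2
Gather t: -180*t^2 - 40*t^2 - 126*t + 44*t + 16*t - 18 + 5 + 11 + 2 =-220*t^2 - 66*t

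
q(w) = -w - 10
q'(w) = -1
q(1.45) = -11.45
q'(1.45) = -1.00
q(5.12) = -15.12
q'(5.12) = -1.00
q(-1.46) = -8.54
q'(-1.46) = -1.00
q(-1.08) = -8.92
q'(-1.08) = -1.00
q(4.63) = -14.63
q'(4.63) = -1.00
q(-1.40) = -8.60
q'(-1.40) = -1.00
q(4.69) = -14.69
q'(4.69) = -1.00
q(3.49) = -13.49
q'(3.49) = -1.00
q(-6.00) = -4.00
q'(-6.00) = -1.00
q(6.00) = -16.00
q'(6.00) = -1.00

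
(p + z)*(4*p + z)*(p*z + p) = 4*p^3*z + 4*p^3 + 5*p^2*z^2 + 5*p^2*z + p*z^3 + p*z^2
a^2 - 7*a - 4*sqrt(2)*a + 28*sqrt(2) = (a - 7)*(a - 4*sqrt(2))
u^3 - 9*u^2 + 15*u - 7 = (u - 7)*(u - 1)^2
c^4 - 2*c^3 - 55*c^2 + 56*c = c*(c - 8)*(c - 1)*(c + 7)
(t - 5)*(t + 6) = t^2 + t - 30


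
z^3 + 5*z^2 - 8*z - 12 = (z - 2)*(z + 1)*(z + 6)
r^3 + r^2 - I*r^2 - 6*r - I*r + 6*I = (r - 2)*(r + 3)*(r - I)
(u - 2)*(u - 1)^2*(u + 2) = u^4 - 2*u^3 - 3*u^2 + 8*u - 4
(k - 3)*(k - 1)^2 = k^3 - 5*k^2 + 7*k - 3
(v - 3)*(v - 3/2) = v^2 - 9*v/2 + 9/2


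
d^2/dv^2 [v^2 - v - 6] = 2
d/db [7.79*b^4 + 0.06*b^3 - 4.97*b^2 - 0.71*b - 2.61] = 31.16*b^3 + 0.18*b^2 - 9.94*b - 0.71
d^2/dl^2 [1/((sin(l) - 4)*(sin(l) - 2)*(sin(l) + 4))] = (-9*sin(l)^6 + 22*sin(l)^5 + 28*sin(l)^4 + 160*sin(l)^3 - 584*sin(l)^2 - 512*sin(l) + 640)/((sin(l) - 4)^3*(sin(l) - 2)^3*(sin(l) + 4)^3)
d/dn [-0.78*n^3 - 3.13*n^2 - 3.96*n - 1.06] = -2.34*n^2 - 6.26*n - 3.96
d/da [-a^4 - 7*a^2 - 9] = -4*a^3 - 14*a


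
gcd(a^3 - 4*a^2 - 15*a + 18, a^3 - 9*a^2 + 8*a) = a - 1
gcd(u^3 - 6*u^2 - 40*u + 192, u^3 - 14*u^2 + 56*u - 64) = u^2 - 12*u + 32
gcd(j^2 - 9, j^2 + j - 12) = j - 3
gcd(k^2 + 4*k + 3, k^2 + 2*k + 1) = k + 1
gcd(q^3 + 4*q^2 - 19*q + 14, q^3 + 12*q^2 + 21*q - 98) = q^2 + 5*q - 14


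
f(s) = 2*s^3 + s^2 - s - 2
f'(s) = 6*s^2 + 2*s - 1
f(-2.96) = -42.15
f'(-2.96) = 45.65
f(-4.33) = -141.29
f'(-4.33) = 102.83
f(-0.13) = -1.86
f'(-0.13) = -1.16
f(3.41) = 85.52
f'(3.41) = 75.59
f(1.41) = 4.18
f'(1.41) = 13.75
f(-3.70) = -85.92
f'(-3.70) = 73.74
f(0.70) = -1.52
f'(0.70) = 3.34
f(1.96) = 14.94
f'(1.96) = 25.97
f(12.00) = 3586.00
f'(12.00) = 887.00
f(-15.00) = -6512.00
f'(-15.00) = 1319.00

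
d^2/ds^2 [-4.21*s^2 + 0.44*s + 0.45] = -8.42000000000000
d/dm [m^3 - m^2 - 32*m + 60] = 3*m^2 - 2*m - 32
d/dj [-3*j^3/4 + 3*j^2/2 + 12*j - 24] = -9*j^2/4 + 3*j + 12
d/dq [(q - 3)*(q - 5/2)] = 2*q - 11/2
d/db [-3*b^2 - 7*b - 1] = -6*b - 7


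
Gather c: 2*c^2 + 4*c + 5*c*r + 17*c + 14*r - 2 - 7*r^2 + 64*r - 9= 2*c^2 + c*(5*r + 21) - 7*r^2 + 78*r - 11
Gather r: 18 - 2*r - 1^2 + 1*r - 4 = 13 - r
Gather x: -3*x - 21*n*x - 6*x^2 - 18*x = -6*x^2 + x*(-21*n - 21)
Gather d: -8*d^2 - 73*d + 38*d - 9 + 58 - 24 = -8*d^2 - 35*d + 25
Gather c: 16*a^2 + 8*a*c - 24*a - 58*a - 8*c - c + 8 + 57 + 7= 16*a^2 - 82*a + c*(8*a - 9) + 72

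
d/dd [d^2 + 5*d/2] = 2*d + 5/2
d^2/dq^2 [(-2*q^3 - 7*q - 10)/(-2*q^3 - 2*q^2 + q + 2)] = 8*(-2*q^6 + 24*q^5 + 93*q^4 + 93*q^3 + 60*q^2 + 42*q + 9)/(8*q^9 + 24*q^8 + 12*q^7 - 40*q^6 - 54*q^5 + 6*q^4 + 47*q^3 + 18*q^2 - 12*q - 8)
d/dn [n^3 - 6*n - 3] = 3*n^2 - 6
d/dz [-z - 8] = -1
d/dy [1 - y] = -1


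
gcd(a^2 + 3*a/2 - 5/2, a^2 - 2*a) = 1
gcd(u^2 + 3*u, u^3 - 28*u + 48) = 1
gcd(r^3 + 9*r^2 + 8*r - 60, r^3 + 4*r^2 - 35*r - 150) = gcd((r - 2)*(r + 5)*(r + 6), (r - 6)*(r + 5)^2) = r + 5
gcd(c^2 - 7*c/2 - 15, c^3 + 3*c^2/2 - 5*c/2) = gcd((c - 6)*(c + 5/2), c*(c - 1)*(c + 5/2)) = c + 5/2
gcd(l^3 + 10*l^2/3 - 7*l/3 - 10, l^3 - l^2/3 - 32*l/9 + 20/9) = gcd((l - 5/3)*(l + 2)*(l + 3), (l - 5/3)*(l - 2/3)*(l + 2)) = l^2 + l/3 - 10/3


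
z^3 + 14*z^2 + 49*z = z*(z + 7)^2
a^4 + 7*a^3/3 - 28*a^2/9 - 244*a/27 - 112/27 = (a - 2)*(a + 2/3)*(a + 4/3)*(a + 7/3)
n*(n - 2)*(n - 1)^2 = n^4 - 4*n^3 + 5*n^2 - 2*n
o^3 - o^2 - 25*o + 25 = (o - 5)*(o - 1)*(o + 5)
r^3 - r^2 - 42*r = r*(r - 7)*(r + 6)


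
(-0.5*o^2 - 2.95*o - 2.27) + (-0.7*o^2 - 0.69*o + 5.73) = -1.2*o^2 - 3.64*o + 3.46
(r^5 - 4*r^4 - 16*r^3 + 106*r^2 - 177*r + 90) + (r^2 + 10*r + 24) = r^5 - 4*r^4 - 16*r^3 + 107*r^2 - 167*r + 114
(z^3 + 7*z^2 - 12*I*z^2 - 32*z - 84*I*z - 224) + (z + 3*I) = z^3 + 7*z^2 - 12*I*z^2 - 31*z - 84*I*z - 224 + 3*I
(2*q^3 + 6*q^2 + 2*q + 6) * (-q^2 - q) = -2*q^5 - 8*q^4 - 8*q^3 - 8*q^2 - 6*q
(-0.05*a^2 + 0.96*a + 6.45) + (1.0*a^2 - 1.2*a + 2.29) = 0.95*a^2 - 0.24*a + 8.74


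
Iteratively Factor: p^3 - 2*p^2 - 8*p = (p)*(p^2 - 2*p - 8) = p*(p + 2)*(p - 4)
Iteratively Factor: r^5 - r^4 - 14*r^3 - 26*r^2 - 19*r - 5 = (r + 1)*(r^4 - 2*r^3 - 12*r^2 - 14*r - 5) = (r + 1)^2*(r^3 - 3*r^2 - 9*r - 5) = (r - 5)*(r + 1)^2*(r^2 + 2*r + 1) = (r - 5)*(r + 1)^3*(r + 1)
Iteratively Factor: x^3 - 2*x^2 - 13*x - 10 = (x + 1)*(x^2 - 3*x - 10) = (x + 1)*(x + 2)*(x - 5)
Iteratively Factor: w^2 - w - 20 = (w - 5)*(w + 4)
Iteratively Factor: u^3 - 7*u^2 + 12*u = (u - 4)*(u^2 - 3*u) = u*(u - 4)*(u - 3)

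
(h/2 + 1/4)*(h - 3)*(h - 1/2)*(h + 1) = h^4/2 - h^3 - 13*h^2/8 + h/4 + 3/8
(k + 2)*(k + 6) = k^2 + 8*k + 12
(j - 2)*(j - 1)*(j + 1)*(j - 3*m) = j^4 - 3*j^3*m - 2*j^3 + 6*j^2*m - j^2 + 3*j*m + 2*j - 6*m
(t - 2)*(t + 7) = t^2 + 5*t - 14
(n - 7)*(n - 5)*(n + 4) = n^3 - 8*n^2 - 13*n + 140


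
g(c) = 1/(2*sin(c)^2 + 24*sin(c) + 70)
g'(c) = (-4*sin(c)*cos(c) - 24*cos(c))/(2*sin(c)^2 + 24*sin(c) + 70)^2 = -(sin(c) + 6)*cos(c)/(sin(c)^2 + 12*sin(c) + 35)^2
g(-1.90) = 0.02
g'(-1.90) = 0.00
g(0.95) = 0.01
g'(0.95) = -0.00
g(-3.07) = 0.01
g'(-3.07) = 0.01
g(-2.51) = 0.02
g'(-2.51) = 0.01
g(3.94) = 0.02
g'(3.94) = 0.01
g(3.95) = 0.02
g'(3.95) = 0.01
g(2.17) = 0.01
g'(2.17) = 0.00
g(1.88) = 0.01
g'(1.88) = 0.00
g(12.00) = 0.02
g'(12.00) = -0.00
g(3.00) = 0.01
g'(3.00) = 0.00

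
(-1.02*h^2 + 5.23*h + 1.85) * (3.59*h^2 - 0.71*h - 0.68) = -3.6618*h^4 + 19.4999*h^3 + 3.6218*h^2 - 4.8699*h - 1.258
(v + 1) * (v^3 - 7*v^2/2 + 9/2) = v^4 - 5*v^3/2 - 7*v^2/2 + 9*v/2 + 9/2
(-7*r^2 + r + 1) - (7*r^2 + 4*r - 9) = -14*r^2 - 3*r + 10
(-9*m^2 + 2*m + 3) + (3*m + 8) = -9*m^2 + 5*m + 11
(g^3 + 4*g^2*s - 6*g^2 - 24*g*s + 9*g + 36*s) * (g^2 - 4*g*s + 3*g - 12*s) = g^5 - 3*g^4 - 16*g^3*s^2 - 9*g^3 + 48*g^2*s^2 + 27*g^2 + 144*g*s^2 - 432*s^2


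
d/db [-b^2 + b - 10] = 1 - 2*b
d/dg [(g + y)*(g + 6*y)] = 2*g + 7*y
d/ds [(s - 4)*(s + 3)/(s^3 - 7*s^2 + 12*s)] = (-s^2 - 6*s + 9)/(s^2*(s^2 - 6*s + 9))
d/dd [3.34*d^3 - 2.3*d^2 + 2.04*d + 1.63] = 10.02*d^2 - 4.6*d + 2.04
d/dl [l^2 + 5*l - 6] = 2*l + 5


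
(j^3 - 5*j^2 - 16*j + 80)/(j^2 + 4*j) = j - 9 + 20/j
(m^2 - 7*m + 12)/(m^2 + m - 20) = (m - 3)/(m + 5)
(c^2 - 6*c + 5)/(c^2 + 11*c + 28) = (c^2 - 6*c + 5)/(c^2 + 11*c + 28)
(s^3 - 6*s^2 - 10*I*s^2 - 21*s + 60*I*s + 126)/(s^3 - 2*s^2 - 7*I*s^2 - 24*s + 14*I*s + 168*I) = (s - 3*I)/(s + 4)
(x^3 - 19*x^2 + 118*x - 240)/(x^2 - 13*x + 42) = (x^2 - 13*x + 40)/(x - 7)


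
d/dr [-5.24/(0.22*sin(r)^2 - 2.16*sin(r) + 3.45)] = (2.3056*sin(r) - 11.3184)*cos(r)/(0.22*sin(r)^2 - 2.16*sin(r) + 3.45)^2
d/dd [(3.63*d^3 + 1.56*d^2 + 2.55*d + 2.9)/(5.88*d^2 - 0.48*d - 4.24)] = (21.3444*d^4 - 3.4848*d^3 - 61.9164*d^2 - 47.3328*d - 9.42)/(34.5744*d^4 - 5.6448*d^3 - 49.632*d^2 + 4.0704*d + 17.9776)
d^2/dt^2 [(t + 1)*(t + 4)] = 2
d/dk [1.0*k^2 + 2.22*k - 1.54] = 2.0*k + 2.22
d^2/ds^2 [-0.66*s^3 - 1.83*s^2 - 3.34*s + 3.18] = -3.96*s - 3.66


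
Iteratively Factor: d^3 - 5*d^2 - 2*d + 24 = (d + 2)*(d^2 - 7*d + 12) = (d - 3)*(d + 2)*(d - 4)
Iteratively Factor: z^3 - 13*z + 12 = (z - 3)*(z^2 + 3*z - 4) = (z - 3)*(z - 1)*(z + 4)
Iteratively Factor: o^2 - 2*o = (o - 2)*(o)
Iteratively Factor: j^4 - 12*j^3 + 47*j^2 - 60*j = (j - 5)*(j^3 - 7*j^2 + 12*j) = j*(j - 5)*(j^2 - 7*j + 12) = j*(j - 5)*(j - 4)*(j - 3)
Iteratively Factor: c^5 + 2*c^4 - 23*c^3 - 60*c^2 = (c)*(c^4 + 2*c^3 - 23*c^2 - 60*c) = c*(c - 5)*(c^3 + 7*c^2 + 12*c) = c^2*(c - 5)*(c^2 + 7*c + 12) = c^2*(c - 5)*(c + 3)*(c + 4)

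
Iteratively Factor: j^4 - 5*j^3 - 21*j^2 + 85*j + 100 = (j - 5)*(j^3 - 21*j - 20) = (j - 5)^2*(j^2 + 5*j + 4) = (j - 5)^2*(j + 1)*(j + 4)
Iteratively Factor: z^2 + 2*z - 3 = (z + 3)*(z - 1)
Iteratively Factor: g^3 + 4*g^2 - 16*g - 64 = (g + 4)*(g^2 - 16) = (g + 4)^2*(g - 4)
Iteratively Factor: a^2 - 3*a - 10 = (a - 5)*(a + 2)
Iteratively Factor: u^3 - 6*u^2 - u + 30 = (u - 5)*(u^2 - u - 6) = (u - 5)*(u + 2)*(u - 3)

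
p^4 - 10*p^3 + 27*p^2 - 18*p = p*(p - 6)*(p - 3)*(p - 1)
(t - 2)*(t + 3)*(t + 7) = t^3 + 8*t^2 + t - 42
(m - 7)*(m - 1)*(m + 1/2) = m^3 - 15*m^2/2 + 3*m + 7/2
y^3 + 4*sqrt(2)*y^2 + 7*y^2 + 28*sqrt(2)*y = y*(y + 7)*(y + 4*sqrt(2))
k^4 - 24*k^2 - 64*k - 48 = (k - 6)*(k + 2)^3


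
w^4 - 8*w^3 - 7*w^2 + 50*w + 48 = (w - 8)*(w - 3)*(w + 1)*(w + 2)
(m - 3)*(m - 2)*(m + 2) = m^3 - 3*m^2 - 4*m + 12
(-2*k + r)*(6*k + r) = -12*k^2 + 4*k*r + r^2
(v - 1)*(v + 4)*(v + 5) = v^3 + 8*v^2 + 11*v - 20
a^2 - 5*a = a*(a - 5)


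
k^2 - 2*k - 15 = (k - 5)*(k + 3)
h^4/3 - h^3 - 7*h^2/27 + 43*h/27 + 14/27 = (h/3 + 1/3)*(h - 7/3)*(h - 2)*(h + 1/3)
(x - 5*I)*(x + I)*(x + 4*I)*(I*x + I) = I*x^4 + I*x^3 + 21*I*x^2 - 20*x + 21*I*x - 20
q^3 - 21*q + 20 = (q - 4)*(q - 1)*(q + 5)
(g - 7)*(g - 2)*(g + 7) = g^3 - 2*g^2 - 49*g + 98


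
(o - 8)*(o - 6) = o^2 - 14*o + 48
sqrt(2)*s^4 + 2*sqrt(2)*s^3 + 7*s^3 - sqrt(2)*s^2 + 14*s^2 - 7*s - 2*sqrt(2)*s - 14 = (s - 1)*(s + 2)*(s + 7*sqrt(2)/2)*(sqrt(2)*s + sqrt(2))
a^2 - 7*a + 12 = (a - 4)*(a - 3)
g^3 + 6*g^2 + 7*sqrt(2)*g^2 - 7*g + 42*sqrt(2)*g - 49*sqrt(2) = (g - 1)*(g + 7)*(g + 7*sqrt(2))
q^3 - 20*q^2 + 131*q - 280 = (q - 8)*(q - 7)*(q - 5)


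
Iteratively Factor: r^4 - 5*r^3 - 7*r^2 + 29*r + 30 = (r - 3)*(r^3 - 2*r^2 - 13*r - 10) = (r - 3)*(r + 1)*(r^2 - 3*r - 10) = (r - 3)*(r + 1)*(r + 2)*(r - 5)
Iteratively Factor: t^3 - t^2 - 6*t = (t - 3)*(t^2 + 2*t) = t*(t - 3)*(t + 2)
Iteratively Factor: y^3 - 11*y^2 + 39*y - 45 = (y - 3)*(y^2 - 8*y + 15) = (y - 5)*(y - 3)*(y - 3)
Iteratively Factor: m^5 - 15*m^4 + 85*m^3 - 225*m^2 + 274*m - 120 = (m - 1)*(m^4 - 14*m^3 + 71*m^2 - 154*m + 120) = (m - 4)*(m - 1)*(m^3 - 10*m^2 + 31*m - 30) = (m - 5)*(m - 4)*(m - 1)*(m^2 - 5*m + 6) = (m - 5)*(m - 4)*(m - 3)*(m - 1)*(m - 2)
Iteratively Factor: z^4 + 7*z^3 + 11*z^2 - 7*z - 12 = (z + 3)*(z^3 + 4*z^2 - z - 4) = (z + 1)*(z + 3)*(z^2 + 3*z - 4) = (z + 1)*(z + 3)*(z + 4)*(z - 1)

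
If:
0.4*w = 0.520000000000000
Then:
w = 1.30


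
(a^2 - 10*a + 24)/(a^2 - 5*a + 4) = (a - 6)/(a - 1)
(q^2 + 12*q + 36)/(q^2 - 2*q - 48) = (q + 6)/(q - 8)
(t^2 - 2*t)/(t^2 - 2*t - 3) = t*(2 - t)/(-t^2 + 2*t + 3)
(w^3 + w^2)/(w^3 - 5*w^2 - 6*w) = w/(w - 6)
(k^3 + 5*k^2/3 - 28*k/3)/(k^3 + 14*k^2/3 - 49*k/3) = (k + 4)/(k + 7)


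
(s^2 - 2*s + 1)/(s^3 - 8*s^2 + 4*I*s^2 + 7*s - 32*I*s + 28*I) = (s - 1)/(s^2 + s*(-7 + 4*I) - 28*I)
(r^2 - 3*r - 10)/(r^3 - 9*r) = (r^2 - 3*r - 10)/(r*(r^2 - 9))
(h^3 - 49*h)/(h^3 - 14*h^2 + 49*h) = (h + 7)/(h - 7)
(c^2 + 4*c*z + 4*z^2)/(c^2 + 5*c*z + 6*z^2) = (c + 2*z)/(c + 3*z)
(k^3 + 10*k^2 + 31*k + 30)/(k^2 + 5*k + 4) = (k^3 + 10*k^2 + 31*k + 30)/(k^2 + 5*k + 4)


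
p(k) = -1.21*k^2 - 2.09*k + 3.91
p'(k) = -2.42*k - 2.09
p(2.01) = -5.18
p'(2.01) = -6.95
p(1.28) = -0.75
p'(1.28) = -5.19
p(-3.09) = -1.19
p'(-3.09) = 5.39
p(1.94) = -4.70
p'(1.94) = -6.78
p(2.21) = -6.62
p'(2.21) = -7.44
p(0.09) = 3.71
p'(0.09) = -2.31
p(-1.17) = 4.70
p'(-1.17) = 0.74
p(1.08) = 0.24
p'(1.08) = -4.70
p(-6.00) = -27.11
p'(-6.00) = 12.43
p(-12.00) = -145.25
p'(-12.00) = 26.95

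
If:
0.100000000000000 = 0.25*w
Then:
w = 0.40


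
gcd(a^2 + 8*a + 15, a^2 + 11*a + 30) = a + 5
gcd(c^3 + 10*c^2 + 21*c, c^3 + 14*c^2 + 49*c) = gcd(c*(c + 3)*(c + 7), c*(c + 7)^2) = c^2 + 7*c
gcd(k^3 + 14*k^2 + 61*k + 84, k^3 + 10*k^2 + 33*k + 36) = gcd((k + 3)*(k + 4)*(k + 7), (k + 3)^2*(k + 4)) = k^2 + 7*k + 12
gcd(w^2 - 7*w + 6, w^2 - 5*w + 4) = w - 1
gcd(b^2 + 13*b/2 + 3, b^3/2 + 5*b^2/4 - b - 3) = 1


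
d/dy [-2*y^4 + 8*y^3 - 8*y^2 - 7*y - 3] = -8*y^3 + 24*y^2 - 16*y - 7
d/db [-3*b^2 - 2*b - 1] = -6*b - 2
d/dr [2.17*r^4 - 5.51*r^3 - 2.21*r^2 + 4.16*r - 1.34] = 8.68*r^3 - 16.53*r^2 - 4.42*r + 4.16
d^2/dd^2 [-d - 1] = 0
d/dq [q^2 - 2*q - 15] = 2*q - 2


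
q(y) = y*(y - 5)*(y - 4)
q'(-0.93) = 39.33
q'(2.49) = -6.22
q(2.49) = 9.44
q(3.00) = 6.00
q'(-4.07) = 142.95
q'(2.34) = -5.69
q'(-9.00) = 425.00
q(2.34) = 10.33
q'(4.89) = 3.72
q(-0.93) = -27.19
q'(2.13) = -4.73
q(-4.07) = -297.90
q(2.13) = 11.43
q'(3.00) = -7.00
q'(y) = y*(y - 5) + y*(y - 4) + (y - 5)*(y - 4) = 3*y^2 - 18*y + 20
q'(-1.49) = 53.48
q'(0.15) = 17.37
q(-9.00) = -1638.00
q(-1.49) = -53.09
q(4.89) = -0.48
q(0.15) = 2.80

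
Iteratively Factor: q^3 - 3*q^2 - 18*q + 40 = (q + 4)*(q^2 - 7*q + 10) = (q - 5)*(q + 4)*(q - 2)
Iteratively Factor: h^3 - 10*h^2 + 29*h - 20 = (h - 5)*(h^2 - 5*h + 4) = (h - 5)*(h - 4)*(h - 1)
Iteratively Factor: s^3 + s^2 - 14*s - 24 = (s - 4)*(s^2 + 5*s + 6) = (s - 4)*(s + 3)*(s + 2)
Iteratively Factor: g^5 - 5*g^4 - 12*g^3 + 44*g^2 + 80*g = (g - 5)*(g^4 - 12*g^2 - 16*g) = (g - 5)*(g + 2)*(g^3 - 2*g^2 - 8*g) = (g - 5)*(g + 2)^2*(g^2 - 4*g) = g*(g - 5)*(g + 2)^2*(g - 4)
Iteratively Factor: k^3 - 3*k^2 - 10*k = (k + 2)*(k^2 - 5*k) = k*(k + 2)*(k - 5)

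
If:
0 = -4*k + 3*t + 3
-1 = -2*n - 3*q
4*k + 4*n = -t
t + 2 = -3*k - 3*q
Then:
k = -3/14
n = 15/28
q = -1/42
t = -9/7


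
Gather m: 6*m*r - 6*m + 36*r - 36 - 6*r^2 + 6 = m*(6*r - 6) - 6*r^2 + 36*r - 30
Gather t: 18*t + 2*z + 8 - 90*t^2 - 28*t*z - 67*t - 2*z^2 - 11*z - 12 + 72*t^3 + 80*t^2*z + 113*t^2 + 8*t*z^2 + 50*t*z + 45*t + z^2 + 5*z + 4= 72*t^3 + t^2*(80*z + 23) + t*(8*z^2 + 22*z - 4) - z^2 - 4*z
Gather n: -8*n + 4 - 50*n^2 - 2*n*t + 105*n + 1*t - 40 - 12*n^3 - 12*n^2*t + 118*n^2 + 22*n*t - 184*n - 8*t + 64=-12*n^3 + n^2*(68 - 12*t) + n*(20*t - 87) - 7*t + 28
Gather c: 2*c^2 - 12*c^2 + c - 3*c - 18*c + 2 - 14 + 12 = -10*c^2 - 20*c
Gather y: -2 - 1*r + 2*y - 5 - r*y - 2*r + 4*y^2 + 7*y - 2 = -3*r + 4*y^2 + y*(9 - r) - 9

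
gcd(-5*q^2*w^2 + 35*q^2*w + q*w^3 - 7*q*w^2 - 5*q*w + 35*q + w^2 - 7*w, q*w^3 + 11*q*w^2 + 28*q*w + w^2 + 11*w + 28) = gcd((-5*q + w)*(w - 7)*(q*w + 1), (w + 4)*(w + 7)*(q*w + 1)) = q*w + 1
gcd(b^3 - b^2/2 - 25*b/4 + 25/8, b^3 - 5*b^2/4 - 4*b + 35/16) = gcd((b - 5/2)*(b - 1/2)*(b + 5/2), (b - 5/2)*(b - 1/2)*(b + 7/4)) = b^2 - 3*b + 5/4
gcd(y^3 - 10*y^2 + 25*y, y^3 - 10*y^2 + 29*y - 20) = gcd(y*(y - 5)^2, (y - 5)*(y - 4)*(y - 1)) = y - 5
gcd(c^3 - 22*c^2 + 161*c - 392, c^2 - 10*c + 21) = c - 7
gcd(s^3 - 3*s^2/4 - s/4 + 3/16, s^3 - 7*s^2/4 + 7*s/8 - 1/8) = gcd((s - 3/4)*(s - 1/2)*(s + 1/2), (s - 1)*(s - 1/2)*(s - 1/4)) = s - 1/2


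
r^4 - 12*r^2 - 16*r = r*(r - 4)*(r + 2)^2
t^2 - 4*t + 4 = (t - 2)^2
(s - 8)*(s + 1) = s^2 - 7*s - 8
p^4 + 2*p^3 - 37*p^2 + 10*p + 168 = (p - 4)*(p - 3)*(p + 2)*(p + 7)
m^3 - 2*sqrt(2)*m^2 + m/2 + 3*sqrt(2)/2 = (m - 3*sqrt(2)/2)*(m - sqrt(2))*(m + sqrt(2)/2)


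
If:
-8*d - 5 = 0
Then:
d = -5/8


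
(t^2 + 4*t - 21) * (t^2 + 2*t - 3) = t^4 + 6*t^3 - 16*t^2 - 54*t + 63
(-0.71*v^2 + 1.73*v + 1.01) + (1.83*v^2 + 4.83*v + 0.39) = 1.12*v^2 + 6.56*v + 1.4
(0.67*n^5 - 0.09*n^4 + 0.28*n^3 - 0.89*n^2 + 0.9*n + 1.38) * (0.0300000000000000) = 0.0201*n^5 - 0.0027*n^4 + 0.0084*n^3 - 0.0267*n^2 + 0.027*n + 0.0414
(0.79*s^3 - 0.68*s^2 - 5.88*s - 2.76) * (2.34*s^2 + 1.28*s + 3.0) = 1.8486*s^5 - 0.58*s^4 - 12.2596*s^3 - 16.0248*s^2 - 21.1728*s - 8.28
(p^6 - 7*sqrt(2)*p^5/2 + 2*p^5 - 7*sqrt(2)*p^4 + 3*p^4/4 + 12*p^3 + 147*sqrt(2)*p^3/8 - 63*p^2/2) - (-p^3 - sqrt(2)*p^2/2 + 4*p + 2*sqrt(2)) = p^6 - 7*sqrt(2)*p^5/2 + 2*p^5 - 7*sqrt(2)*p^4 + 3*p^4/4 + 13*p^3 + 147*sqrt(2)*p^3/8 - 63*p^2/2 + sqrt(2)*p^2/2 - 4*p - 2*sqrt(2)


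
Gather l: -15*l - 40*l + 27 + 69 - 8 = 88 - 55*l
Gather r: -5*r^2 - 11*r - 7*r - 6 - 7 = -5*r^2 - 18*r - 13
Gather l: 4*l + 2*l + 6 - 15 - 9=6*l - 18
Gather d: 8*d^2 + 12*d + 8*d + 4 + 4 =8*d^2 + 20*d + 8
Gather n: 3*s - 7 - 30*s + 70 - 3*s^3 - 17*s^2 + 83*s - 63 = -3*s^3 - 17*s^2 + 56*s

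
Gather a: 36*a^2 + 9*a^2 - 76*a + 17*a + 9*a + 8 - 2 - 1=45*a^2 - 50*a + 5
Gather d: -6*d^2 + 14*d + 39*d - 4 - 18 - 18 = -6*d^2 + 53*d - 40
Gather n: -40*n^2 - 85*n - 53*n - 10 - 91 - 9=-40*n^2 - 138*n - 110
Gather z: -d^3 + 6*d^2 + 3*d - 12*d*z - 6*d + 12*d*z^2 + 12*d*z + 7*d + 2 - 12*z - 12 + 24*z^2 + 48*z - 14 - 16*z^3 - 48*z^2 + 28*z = -d^3 + 6*d^2 + 4*d - 16*z^3 + z^2*(12*d - 24) + 64*z - 24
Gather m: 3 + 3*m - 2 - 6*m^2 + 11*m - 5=-6*m^2 + 14*m - 4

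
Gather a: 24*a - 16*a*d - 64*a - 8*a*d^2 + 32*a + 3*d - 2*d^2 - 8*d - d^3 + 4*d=a*(-8*d^2 - 16*d - 8) - d^3 - 2*d^2 - d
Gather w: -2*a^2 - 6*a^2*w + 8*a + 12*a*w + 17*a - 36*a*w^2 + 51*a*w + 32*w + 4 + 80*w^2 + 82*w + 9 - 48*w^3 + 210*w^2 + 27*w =-2*a^2 + 25*a - 48*w^3 + w^2*(290 - 36*a) + w*(-6*a^2 + 63*a + 141) + 13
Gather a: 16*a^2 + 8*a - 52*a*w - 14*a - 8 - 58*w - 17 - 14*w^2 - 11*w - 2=16*a^2 + a*(-52*w - 6) - 14*w^2 - 69*w - 27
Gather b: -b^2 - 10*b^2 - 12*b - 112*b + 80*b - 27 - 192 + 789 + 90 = -11*b^2 - 44*b + 660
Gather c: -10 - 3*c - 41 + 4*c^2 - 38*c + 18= 4*c^2 - 41*c - 33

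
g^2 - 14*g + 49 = (g - 7)^2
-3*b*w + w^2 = w*(-3*b + w)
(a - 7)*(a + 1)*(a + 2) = a^3 - 4*a^2 - 19*a - 14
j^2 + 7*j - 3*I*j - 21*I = (j + 7)*(j - 3*I)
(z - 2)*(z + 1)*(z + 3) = z^3 + 2*z^2 - 5*z - 6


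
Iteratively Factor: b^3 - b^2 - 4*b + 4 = (b - 2)*(b^2 + b - 2) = (b - 2)*(b + 2)*(b - 1)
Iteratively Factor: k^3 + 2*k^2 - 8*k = (k + 4)*(k^2 - 2*k) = k*(k + 4)*(k - 2)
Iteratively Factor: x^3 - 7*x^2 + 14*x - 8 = (x - 1)*(x^2 - 6*x + 8) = (x - 4)*(x - 1)*(x - 2)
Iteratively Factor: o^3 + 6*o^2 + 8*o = (o + 4)*(o^2 + 2*o) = (o + 2)*(o + 4)*(o)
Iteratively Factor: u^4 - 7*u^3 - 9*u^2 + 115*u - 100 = (u - 5)*(u^3 - 2*u^2 - 19*u + 20) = (u - 5)*(u + 4)*(u^2 - 6*u + 5) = (u - 5)^2*(u + 4)*(u - 1)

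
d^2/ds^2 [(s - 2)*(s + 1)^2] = 6*s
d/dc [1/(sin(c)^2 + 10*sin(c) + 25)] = -2*cos(c)/(sin(c) + 5)^3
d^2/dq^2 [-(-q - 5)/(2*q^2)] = (q + 15)/q^4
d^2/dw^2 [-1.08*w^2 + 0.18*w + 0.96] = -2.16000000000000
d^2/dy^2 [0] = 0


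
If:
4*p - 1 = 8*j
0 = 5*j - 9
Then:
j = 9/5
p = 77/20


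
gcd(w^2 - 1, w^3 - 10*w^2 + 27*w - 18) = w - 1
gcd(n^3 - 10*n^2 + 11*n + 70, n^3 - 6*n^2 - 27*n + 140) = n - 7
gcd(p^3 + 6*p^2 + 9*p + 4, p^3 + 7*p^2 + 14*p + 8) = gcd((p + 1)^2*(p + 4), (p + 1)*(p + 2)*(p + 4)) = p^2 + 5*p + 4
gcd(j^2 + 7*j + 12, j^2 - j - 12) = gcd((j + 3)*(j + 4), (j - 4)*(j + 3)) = j + 3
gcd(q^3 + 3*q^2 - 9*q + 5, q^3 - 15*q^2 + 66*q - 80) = 1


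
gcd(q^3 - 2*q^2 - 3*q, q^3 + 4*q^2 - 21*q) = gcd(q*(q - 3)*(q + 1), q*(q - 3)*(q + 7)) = q^2 - 3*q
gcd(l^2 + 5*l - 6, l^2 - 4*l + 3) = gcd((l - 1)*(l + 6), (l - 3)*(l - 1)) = l - 1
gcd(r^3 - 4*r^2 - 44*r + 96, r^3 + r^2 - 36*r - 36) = r + 6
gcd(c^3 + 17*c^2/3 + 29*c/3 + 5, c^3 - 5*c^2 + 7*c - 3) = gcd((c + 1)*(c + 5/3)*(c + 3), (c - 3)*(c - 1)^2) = 1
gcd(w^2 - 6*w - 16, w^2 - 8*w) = w - 8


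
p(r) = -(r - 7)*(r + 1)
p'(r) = 6 - 2*r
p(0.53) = 9.90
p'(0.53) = 4.94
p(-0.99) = 0.08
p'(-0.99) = 7.98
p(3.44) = 15.81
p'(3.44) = -0.88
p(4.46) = 13.87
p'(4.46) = -2.92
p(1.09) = 12.35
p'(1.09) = 3.82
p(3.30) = 15.91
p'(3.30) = -0.60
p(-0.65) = 2.68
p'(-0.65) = 7.30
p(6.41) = 4.37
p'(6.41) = -6.82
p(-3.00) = -20.00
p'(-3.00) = 12.00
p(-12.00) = -209.00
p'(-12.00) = 30.00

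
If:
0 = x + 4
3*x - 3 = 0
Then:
No Solution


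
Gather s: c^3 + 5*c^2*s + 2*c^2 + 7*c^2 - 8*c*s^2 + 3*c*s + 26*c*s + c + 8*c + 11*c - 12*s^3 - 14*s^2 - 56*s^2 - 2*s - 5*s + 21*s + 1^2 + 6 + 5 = c^3 + 9*c^2 + 20*c - 12*s^3 + s^2*(-8*c - 70) + s*(5*c^2 + 29*c + 14) + 12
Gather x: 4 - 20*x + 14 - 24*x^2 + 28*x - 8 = -24*x^2 + 8*x + 10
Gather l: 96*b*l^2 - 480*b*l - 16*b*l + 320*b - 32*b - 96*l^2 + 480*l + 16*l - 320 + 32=288*b + l^2*(96*b - 96) + l*(496 - 496*b) - 288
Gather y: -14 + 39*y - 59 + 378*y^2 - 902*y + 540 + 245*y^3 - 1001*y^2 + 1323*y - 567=245*y^3 - 623*y^2 + 460*y - 100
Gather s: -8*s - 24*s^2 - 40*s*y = -24*s^2 + s*(-40*y - 8)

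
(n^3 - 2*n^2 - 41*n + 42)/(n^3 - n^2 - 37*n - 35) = (n^2 + 5*n - 6)/(n^2 + 6*n + 5)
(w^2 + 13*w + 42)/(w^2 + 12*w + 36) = (w + 7)/(w + 6)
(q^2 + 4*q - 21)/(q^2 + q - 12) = (q + 7)/(q + 4)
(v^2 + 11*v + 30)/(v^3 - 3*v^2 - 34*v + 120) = (v + 5)/(v^2 - 9*v + 20)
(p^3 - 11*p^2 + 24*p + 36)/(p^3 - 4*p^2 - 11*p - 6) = (p - 6)/(p + 1)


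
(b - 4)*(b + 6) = b^2 + 2*b - 24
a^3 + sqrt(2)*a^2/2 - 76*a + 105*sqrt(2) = (a - 5*sqrt(2))*(a - 3*sqrt(2)/2)*(a + 7*sqrt(2))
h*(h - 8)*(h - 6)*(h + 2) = h^4 - 12*h^3 + 20*h^2 + 96*h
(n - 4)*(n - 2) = n^2 - 6*n + 8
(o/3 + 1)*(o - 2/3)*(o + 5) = o^3/3 + 22*o^2/9 + 29*o/9 - 10/3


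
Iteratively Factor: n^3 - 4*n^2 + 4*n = (n - 2)*(n^2 - 2*n) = n*(n - 2)*(n - 2)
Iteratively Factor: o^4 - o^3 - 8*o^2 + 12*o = (o)*(o^3 - o^2 - 8*o + 12) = o*(o - 2)*(o^2 + o - 6) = o*(o - 2)*(o + 3)*(o - 2)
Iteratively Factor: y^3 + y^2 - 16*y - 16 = (y - 4)*(y^2 + 5*y + 4) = (y - 4)*(y + 4)*(y + 1)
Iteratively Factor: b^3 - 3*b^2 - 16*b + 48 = (b - 3)*(b^2 - 16) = (b - 3)*(b + 4)*(b - 4)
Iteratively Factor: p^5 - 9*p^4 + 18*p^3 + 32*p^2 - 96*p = (p + 2)*(p^4 - 11*p^3 + 40*p^2 - 48*p) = (p - 4)*(p + 2)*(p^3 - 7*p^2 + 12*p) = (p - 4)*(p - 3)*(p + 2)*(p^2 - 4*p) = (p - 4)^2*(p - 3)*(p + 2)*(p)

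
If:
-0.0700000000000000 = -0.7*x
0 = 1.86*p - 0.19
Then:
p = 0.10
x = 0.10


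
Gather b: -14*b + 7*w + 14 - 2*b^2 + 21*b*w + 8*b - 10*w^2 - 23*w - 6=-2*b^2 + b*(21*w - 6) - 10*w^2 - 16*w + 8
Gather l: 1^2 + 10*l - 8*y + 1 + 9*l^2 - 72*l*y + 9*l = 9*l^2 + l*(19 - 72*y) - 8*y + 2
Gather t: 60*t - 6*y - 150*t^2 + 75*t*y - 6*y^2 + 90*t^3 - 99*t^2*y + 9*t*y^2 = 90*t^3 + t^2*(-99*y - 150) + t*(9*y^2 + 75*y + 60) - 6*y^2 - 6*y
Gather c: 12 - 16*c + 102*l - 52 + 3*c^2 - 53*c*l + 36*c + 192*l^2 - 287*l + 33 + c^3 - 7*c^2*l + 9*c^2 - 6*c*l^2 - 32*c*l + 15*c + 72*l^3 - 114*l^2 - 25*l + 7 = c^3 + c^2*(12 - 7*l) + c*(-6*l^2 - 85*l + 35) + 72*l^3 + 78*l^2 - 210*l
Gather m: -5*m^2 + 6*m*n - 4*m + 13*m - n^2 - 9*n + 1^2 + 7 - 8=-5*m^2 + m*(6*n + 9) - n^2 - 9*n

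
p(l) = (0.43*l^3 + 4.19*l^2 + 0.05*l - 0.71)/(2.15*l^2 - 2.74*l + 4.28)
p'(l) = (2.74 - 4.3*l)*(0.43*l^3 + 4.19*l^2 + 0.05*l - 0.71)/(2.15*l^2 - 2.74*l + 4.28)^2 + (1.29*l^2 + 8.38*l + 0.05)/(2.15*l^2 - 2.74*l + 4.28) = (0.9245*l^4 - 2.3564*l^3 - 6.0669*l^2 + 38.9194*l - 1.7314)/(4.6225*l^4 - 11.782*l^3 + 25.9116*l^2 - 23.4544*l + 18.3184)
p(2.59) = 3.02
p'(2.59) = 0.44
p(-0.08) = -0.15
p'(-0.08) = -0.24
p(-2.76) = 0.78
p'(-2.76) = -0.07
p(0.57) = 0.22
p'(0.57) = 1.55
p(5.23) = 3.60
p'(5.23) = 0.16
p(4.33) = 3.45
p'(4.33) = 0.17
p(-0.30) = -0.07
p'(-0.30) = -0.50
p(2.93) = 3.14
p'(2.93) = 0.32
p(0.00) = -0.17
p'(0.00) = -0.09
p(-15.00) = -0.96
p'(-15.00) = 0.19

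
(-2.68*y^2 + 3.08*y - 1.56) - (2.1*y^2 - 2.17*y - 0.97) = -4.78*y^2 + 5.25*y - 0.59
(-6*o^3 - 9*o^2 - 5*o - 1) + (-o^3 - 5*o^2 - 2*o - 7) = -7*o^3 - 14*o^2 - 7*o - 8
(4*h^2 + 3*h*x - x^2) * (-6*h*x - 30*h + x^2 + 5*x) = -24*h^3*x - 120*h^3 - 14*h^2*x^2 - 70*h^2*x + 9*h*x^3 + 45*h*x^2 - x^4 - 5*x^3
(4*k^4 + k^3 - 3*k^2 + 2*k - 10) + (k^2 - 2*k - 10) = 4*k^4 + k^3 - 2*k^2 - 20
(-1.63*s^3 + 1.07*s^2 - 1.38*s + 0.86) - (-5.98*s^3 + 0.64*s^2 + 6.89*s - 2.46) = 4.35*s^3 + 0.43*s^2 - 8.27*s + 3.32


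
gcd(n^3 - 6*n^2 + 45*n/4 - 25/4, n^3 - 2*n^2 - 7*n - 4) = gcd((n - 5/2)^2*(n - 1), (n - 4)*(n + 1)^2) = 1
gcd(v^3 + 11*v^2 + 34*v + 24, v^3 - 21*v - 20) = v^2 + 5*v + 4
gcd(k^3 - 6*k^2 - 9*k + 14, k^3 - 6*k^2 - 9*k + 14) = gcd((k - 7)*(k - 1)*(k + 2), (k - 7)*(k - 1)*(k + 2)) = k^3 - 6*k^2 - 9*k + 14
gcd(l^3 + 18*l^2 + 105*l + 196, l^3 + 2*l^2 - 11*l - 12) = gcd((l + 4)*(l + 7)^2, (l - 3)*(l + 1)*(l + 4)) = l + 4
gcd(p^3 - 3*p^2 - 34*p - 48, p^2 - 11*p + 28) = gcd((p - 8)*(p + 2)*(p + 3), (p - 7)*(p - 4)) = 1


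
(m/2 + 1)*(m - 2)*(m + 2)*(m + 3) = m^4/2 + 5*m^3/2 + m^2 - 10*m - 12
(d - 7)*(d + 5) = d^2 - 2*d - 35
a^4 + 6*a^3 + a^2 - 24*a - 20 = (a - 2)*(a + 1)*(a + 2)*(a + 5)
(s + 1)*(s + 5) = s^2 + 6*s + 5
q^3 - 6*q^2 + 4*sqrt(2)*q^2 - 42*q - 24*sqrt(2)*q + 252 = (q - 6)*(q - 3*sqrt(2))*(q + 7*sqrt(2))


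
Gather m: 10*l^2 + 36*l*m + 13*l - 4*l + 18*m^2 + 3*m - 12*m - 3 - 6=10*l^2 + 9*l + 18*m^2 + m*(36*l - 9) - 9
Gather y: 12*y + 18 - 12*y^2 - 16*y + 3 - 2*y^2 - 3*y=-14*y^2 - 7*y + 21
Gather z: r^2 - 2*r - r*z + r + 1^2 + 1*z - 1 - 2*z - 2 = r^2 - r + z*(-r - 1) - 2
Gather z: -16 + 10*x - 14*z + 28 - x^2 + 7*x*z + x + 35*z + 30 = -x^2 + 11*x + z*(7*x + 21) + 42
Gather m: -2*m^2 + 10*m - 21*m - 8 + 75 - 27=-2*m^2 - 11*m + 40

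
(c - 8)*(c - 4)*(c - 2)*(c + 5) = c^4 - 9*c^3 - 14*c^2 + 216*c - 320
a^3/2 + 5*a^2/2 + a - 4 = (a/2 + 1)*(a - 1)*(a + 4)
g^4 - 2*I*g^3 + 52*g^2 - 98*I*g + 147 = (g - 7*I)*(g - 3*I)*(g + I)*(g + 7*I)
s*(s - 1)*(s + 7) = s^3 + 6*s^2 - 7*s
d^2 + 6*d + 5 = (d + 1)*(d + 5)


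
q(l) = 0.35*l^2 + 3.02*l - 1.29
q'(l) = 0.7*l + 3.02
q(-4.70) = -7.75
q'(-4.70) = -0.27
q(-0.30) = -2.16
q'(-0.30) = 2.81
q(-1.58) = -5.19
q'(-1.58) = 1.91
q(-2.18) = -6.21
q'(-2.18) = 1.49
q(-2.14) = -6.15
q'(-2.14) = 1.52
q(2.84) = 10.11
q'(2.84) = 5.01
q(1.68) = 4.77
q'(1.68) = 4.20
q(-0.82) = -3.53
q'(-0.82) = 2.45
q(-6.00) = -6.81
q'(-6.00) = -1.18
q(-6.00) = -6.81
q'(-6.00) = -1.18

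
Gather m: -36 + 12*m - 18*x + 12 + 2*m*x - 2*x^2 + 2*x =m*(2*x + 12) - 2*x^2 - 16*x - 24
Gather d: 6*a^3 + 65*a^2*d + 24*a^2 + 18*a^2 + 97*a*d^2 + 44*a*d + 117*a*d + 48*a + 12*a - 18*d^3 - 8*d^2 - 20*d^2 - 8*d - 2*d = 6*a^3 + 42*a^2 + 60*a - 18*d^3 + d^2*(97*a - 28) + d*(65*a^2 + 161*a - 10)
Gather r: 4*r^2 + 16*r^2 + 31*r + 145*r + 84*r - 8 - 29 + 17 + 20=20*r^2 + 260*r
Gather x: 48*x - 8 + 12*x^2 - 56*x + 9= 12*x^2 - 8*x + 1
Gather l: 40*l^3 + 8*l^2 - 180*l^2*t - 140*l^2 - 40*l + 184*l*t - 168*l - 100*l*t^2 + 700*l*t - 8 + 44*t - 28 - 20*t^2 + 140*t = 40*l^3 + l^2*(-180*t - 132) + l*(-100*t^2 + 884*t - 208) - 20*t^2 + 184*t - 36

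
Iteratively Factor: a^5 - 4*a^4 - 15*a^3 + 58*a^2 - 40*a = (a - 1)*(a^4 - 3*a^3 - 18*a^2 + 40*a) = (a - 5)*(a - 1)*(a^3 + 2*a^2 - 8*a) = a*(a - 5)*(a - 1)*(a^2 + 2*a - 8) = a*(a - 5)*(a - 1)*(a + 4)*(a - 2)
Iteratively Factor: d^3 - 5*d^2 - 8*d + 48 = (d - 4)*(d^2 - d - 12) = (d - 4)^2*(d + 3)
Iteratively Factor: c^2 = (c)*(c)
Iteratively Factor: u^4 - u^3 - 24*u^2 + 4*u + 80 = (u + 2)*(u^3 - 3*u^2 - 18*u + 40) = (u - 2)*(u + 2)*(u^2 - u - 20) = (u - 5)*(u - 2)*(u + 2)*(u + 4)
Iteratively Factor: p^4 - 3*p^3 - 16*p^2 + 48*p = (p)*(p^3 - 3*p^2 - 16*p + 48) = p*(p - 3)*(p^2 - 16) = p*(p - 3)*(p + 4)*(p - 4)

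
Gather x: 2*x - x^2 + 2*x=-x^2 + 4*x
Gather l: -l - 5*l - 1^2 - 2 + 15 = 12 - 6*l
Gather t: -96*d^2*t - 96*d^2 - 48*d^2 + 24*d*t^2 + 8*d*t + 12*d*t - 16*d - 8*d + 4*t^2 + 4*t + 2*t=-144*d^2 - 24*d + t^2*(24*d + 4) + t*(-96*d^2 + 20*d + 6)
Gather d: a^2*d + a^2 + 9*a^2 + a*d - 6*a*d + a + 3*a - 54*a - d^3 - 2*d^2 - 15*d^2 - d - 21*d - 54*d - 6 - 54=10*a^2 - 50*a - d^3 - 17*d^2 + d*(a^2 - 5*a - 76) - 60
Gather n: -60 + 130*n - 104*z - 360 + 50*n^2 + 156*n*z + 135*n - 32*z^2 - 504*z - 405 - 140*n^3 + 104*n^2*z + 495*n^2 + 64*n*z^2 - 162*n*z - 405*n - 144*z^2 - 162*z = -140*n^3 + n^2*(104*z + 545) + n*(64*z^2 - 6*z - 140) - 176*z^2 - 770*z - 825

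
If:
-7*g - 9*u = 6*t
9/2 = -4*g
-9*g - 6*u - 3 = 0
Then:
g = -9/8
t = -15/32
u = 19/16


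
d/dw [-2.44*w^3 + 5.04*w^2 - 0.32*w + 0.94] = -7.32*w^2 + 10.08*w - 0.32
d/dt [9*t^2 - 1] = 18*t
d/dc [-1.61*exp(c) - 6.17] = -1.61*exp(c)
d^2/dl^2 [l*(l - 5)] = 2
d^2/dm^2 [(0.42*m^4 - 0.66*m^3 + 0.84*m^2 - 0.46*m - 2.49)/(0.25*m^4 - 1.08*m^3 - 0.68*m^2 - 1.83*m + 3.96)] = (-1.11022302462516e-16*m^10 + 0.1443*m^9 + 0.743400000000001*m^8 - 0.0731999999999964*m^7 - 11.7258*m^6 + 59.452104*m^5 - 92.660616*m^4 - 22.66988*m^3 + 90.841896*m^2 - 152.017992*m - 10.409634)/(0.015625*m^12 - 0.2025*m^11 + 0.7473*m^10 - 0.501237*m^9 + 1.674444*m^8 - 12.450312*m^7 + 3.951163*m^6 - 6.809868*m^5 + 57.38202*m^4 - 27.369927*m^3 + 7.79446800000001*m^2 - 86.091984*m + 62.099136)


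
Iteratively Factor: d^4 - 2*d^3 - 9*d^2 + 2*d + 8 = (d - 1)*(d^3 - d^2 - 10*d - 8) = (d - 1)*(d + 2)*(d^2 - 3*d - 4) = (d - 4)*(d - 1)*(d + 2)*(d + 1)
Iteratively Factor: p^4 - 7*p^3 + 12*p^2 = (p)*(p^3 - 7*p^2 + 12*p) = p^2*(p^2 - 7*p + 12) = p^2*(p - 4)*(p - 3)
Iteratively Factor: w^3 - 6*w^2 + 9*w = (w - 3)*(w^2 - 3*w) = w*(w - 3)*(w - 3)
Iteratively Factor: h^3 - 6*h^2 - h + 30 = (h + 2)*(h^2 - 8*h + 15) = (h - 3)*(h + 2)*(h - 5)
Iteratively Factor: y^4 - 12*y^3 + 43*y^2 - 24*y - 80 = (y - 5)*(y^3 - 7*y^2 + 8*y + 16) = (y - 5)*(y - 4)*(y^2 - 3*y - 4) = (y - 5)*(y - 4)^2*(y + 1)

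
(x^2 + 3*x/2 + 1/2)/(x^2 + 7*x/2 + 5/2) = (2*x + 1)/(2*x + 5)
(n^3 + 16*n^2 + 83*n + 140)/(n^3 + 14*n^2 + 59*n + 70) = (n + 4)/(n + 2)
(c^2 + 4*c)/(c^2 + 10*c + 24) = c/(c + 6)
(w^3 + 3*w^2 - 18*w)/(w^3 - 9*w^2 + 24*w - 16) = w*(w^2 + 3*w - 18)/(w^3 - 9*w^2 + 24*w - 16)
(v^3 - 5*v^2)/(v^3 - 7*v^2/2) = 2*(v - 5)/(2*v - 7)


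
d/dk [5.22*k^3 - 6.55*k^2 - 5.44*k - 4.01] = 15.66*k^2 - 13.1*k - 5.44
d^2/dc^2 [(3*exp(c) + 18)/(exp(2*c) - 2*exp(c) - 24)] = 3*(exp(4*c) + 26*exp(3*c) + 108*exp(2*c) + 552*exp(c) + 288)*exp(c)/(exp(6*c) - 6*exp(5*c) - 60*exp(4*c) + 280*exp(3*c) + 1440*exp(2*c) - 3456*exp(c) - 13824)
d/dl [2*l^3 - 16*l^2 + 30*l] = 6*l^2 - 32*l + 30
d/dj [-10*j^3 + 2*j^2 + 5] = 2*j*(2 - 15*j)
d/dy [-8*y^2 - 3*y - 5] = -16*y - 3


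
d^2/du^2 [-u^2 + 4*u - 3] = -2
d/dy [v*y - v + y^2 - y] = v + 2*y - 1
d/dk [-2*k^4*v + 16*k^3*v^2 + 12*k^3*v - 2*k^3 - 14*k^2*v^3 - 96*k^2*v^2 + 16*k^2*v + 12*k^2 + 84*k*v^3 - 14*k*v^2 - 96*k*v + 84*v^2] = -8*k^3*v + 48*k^2*v^2 + 36*k^2*v - 6*k^2 - 28*k*v^3 - 192*k*v^2 + 32*k*v + 24*k + 84*v^3 - 14*v^2 - 96*v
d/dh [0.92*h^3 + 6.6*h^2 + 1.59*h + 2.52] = 2.76*h^2 + 13.2*h + 1.59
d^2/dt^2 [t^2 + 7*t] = 2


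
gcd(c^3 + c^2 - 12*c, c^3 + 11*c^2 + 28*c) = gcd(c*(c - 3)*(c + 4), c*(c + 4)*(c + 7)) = c^2 + 4*c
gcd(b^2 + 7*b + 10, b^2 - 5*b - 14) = b + 2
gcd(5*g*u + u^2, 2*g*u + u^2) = u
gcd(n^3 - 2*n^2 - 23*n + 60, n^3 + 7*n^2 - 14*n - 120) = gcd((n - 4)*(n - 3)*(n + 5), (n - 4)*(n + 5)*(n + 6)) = n^2 + n - 20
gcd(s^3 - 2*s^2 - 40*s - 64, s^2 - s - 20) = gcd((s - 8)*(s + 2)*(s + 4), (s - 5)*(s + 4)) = s + 4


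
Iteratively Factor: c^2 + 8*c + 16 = (c + 4)*(c + 4)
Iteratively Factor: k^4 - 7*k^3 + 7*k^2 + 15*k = (k)*(k^3 - 7*k^2 + 7*k + 15) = k*(k + 1)*(k^2 - 8*k + 15) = k*(k - 5)*(k + 1)*(k - 3)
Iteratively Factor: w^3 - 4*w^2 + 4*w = (w - 2)*(w^2 - 2*w) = w*(w - 2)*(w - 2)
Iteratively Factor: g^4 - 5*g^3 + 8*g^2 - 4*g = (g - 2)*(g^3 - 3*g^2 + 2*g) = g*(g - 2)*(g^2 - 3*g + 2) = g*(g - 2)^2*(g - 1)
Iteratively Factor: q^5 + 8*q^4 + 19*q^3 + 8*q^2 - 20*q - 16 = (q + 2)*(q^4 + 6*q^3 + 7*q^2 - 6*q - 8) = (q + 2)*(q + 4)*(q^3 + 2*q^2 - q - 2) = (q - 1)*(q + 2)*(q + 4)*(q^2 + 3*q + 2) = (q - 1)*(q + 1)*(q + 2)*(q + 4)*(q + 2)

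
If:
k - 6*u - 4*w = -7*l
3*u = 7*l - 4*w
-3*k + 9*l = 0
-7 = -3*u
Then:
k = 7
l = 7/3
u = 7/3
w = 7/3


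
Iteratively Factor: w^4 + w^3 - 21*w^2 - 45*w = (w + 3)*(w^3 - 2*w^2 - 15*w) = w*(w + 3)*(w^2 - 2*w - 15) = w*(w + 3)^2*(w - 5)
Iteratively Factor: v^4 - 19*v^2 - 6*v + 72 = (v - 2)*(v^3 + 2*v^2 - 15*v - 36) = (v - 2)*(v + 3)*(v^2 - v - 12) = (v - 4)*(v - 2)*(v + 3)*(v + 3)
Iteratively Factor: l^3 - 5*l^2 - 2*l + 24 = (l + 2)*(l^2 - 7*l + 12) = (l - 4)*(l + 2)*(l - 3)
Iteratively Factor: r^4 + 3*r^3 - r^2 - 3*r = (r)*(r^3 + 3*r^2 - r - 3) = r*(r + 1)*(r^2 + 2*r - 3) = r*(r + 1)*(r + 3)*(r - 1)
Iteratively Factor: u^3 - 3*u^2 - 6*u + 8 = (u - 4)*(u^2 + u - 2) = (u - 4)*(u + 2)*(u - 1)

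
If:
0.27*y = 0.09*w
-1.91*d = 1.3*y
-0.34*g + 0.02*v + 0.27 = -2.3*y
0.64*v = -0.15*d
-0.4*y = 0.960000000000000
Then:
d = 1.63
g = -15.46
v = -0.38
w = -7.20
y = -2.40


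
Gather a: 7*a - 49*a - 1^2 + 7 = 6 - 42*a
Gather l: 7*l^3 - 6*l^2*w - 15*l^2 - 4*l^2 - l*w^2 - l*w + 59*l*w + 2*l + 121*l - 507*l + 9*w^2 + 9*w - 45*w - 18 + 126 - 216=7*l^3 + l^2*(-6*w - 19) + l*(-w^2 + 58*w - 384) + 9*w^2 - 36*w - 108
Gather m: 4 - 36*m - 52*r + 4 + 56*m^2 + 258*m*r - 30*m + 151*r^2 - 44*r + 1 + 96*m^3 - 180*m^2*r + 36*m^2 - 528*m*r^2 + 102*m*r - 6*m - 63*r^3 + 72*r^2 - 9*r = 96*m^3 + m^2*(92 - 180*r) + m*(-528*r^2 + 360*r - 72) - 63*r^3 + 223*r^2 - 105*r + 9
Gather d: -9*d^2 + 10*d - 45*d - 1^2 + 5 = -9*d^2 - 35*d + 4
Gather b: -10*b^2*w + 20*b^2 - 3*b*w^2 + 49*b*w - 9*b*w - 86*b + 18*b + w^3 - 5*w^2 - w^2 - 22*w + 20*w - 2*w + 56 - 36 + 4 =b^2*(20 - 10*w) + b*(-3*w^2 + 40*w - 68) + w^3 - 6*w^2 - 4*w + 24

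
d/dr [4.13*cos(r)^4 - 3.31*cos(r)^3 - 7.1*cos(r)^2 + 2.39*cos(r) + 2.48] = (-16.52*cos(r)^3 + 9.93*cos(r)^2 + 14.2*cos(r) - 2.39)*sin(r)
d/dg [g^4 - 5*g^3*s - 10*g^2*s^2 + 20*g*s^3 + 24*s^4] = 4*g^3 - 15*g^2*s - 20*g*s^2 + 20*s^3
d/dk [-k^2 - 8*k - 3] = -2*k - 8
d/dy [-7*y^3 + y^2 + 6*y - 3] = -21*y^2 + 2*y + 6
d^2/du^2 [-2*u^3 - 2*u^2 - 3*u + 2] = -12*u - 4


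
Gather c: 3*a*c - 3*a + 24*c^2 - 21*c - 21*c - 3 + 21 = -3*a + 24*c^2 + c*(3*a - 42) + 18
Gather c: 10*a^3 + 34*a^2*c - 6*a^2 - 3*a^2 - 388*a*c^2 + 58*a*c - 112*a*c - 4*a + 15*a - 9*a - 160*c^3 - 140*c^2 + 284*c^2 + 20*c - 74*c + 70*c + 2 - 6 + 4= 10*a^3 - 9*a^2 + 2*a - 160*c^3 + c^2*(144 - 388*a) + c*(34*a^2 - 54*a + 16)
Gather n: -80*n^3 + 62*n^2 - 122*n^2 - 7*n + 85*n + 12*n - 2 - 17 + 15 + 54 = -80*n^3 - 60*n^2 + 90*n + 50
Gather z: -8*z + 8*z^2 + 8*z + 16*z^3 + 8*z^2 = 16*z^3 + 16*z^2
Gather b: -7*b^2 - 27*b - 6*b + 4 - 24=-7*b^2 - 33*b - 20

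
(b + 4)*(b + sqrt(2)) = b^2 + sqrt(2)*b + 4*b + 4*sqrt(2)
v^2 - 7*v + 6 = (v - 6)*(v - 1)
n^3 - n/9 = n*(n - 1/3)*(n + 1/3)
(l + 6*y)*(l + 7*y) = l^2 + 13*l*y + 42*y^2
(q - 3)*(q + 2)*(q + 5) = q^3 + 4*q^2 - 11*q - 30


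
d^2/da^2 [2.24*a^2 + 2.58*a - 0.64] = 4.48000000000000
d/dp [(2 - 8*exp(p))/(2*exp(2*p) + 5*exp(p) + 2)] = (16*exp(2*p) - 8*exp(p) - 26)*exp(p)/(4*exp(4*p) + 20*exp(3*p) + 33*exp(2*p) + 20*exp(p) + 4)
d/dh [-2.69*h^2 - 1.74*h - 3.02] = -5.38*h - 1.74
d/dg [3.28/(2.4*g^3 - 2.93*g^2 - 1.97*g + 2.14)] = (-23.616*g^2 + 19.2208*g + 6.4616)/(2.4*g^3 - 2.93*g^2 - 1.97*g + 2.14)^2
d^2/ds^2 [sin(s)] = -sin(s)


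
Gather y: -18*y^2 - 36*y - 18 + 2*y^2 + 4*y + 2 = -16*y^2 - 32*y - 16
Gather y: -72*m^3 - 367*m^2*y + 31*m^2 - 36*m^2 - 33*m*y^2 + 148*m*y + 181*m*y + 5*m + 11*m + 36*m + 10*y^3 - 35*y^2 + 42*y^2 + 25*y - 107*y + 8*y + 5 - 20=-72*m^3 - 5*m^2 + 52*m + 10*y^3 + y^2*(7 - 33*m) + y*(-367*m^2 + 329*m - 74) - 15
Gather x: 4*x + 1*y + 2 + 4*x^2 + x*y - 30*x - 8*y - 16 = 4*x^2 + x*(y - 26) - 7*y - 14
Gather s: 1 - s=1 - s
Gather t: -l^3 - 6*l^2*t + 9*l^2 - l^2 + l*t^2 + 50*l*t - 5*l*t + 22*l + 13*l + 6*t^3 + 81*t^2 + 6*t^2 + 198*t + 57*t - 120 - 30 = -l^3 + 8*l^2 + 35*l + 6*t^3 + t^2*(l + 87) + t*(-6*l^2 + 45*l + 255) - 150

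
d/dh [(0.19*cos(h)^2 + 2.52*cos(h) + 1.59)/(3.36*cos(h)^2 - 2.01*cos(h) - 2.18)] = (8.8491*cos(h)^2 + 11.5132*cos(h) + 2.2977)*sin(h)/(11.2896*cos(h)^4 - 13.5072*cos(h)^3 - 10.6095*cos(h)^2 + 8.7636*cos(h) + 4.7524)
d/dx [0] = 0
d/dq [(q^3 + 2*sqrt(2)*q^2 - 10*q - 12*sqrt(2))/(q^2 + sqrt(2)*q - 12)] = 1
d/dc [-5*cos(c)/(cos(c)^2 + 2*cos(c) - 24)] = 5*(sin(c)^2 - 25)*sin(c)/((cos(c) - 4)^2*(cos(c) + 6)^2)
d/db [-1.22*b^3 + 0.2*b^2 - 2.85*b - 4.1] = -3.66*b^2 + 0.4*b - 2.85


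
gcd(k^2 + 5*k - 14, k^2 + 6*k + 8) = 1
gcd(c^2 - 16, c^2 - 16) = c^2 - 16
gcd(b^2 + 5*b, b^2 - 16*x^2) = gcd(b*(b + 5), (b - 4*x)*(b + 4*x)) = 1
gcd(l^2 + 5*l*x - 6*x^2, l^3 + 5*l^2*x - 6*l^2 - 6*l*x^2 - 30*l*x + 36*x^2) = -l^2 - 5*l*x + 6*x^2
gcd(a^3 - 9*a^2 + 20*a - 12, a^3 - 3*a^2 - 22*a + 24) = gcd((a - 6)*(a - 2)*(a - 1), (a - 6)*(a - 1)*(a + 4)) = a^2 - 7*a + 6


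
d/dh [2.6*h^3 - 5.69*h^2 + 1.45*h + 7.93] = 7.8*h^2 - 11.38*h + 1.45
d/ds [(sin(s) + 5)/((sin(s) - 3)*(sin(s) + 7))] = (-10*sin(s) + cos(s)^2 - 42)*cos(s)/((sin(s) - 3)^2*(sin(s) + 7)^2)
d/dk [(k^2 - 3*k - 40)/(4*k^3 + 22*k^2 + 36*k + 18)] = (-2*k^4 + 12*k^3 + 291*k^2 + 898*k + 693)/(2*(4*k^6 + 44*k^5 + 193*k^4 + 432*k^3 + 522*k^2 + 324*k + 81))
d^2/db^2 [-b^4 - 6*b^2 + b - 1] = -12*b^2 - 12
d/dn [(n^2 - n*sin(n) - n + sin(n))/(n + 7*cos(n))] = ((n + 7*cos(n))*(-n*cos(n) + 2*n + sqrt(2)*cos(n + pi/4) - 1) + (7*sin(n) - 1)*(n^2 - n*sin(n) - n + sin(n)))/(n + 7*cos(n))^2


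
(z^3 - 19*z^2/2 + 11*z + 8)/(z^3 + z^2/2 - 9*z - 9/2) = (z^2 - 10*z + 16)/(z^2 - 9)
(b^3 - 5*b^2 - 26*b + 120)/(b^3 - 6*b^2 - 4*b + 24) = (b^2 + b - 20)/(b^2 - 4)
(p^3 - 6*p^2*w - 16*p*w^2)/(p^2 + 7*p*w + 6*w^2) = p*(p^2 - 6*p*w - 16*w^2)/(p^2 + 7*p*w + 6*w^2)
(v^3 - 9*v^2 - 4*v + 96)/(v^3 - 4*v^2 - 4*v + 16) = (v^2 - 5*v - 24)/(v^2 - 4)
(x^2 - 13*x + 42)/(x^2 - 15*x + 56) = (x - 6)/(x - 8)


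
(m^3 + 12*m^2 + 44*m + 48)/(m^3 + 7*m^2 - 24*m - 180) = (m^2 + 6*m + 8)/(m^2 + m - 30)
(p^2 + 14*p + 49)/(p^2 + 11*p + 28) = (p + 7)/(p + 4)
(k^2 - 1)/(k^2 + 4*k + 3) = (k - 1)/(k + 3)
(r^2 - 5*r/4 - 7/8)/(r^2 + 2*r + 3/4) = (4*r - 7)/(2*(2*r + 3))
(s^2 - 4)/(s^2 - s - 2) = (s + 2)/(s + 1)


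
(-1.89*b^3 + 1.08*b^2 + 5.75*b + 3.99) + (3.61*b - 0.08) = -1.89*b^3 + 1.08*b^2 + 9.36*b + 3.91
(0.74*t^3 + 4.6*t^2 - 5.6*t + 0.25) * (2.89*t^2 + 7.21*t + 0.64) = 2.1386*t^5 + 18.6294*t^4 + 17.4556*t^3 - 36.7095*t^2 - 1.7815*t + 0.16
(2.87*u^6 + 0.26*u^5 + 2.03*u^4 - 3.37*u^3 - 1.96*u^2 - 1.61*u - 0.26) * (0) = 0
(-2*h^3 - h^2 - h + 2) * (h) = -2*h^4 - h^3 - h^2 + 2*h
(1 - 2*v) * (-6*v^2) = 12*v^3 - 6*v^2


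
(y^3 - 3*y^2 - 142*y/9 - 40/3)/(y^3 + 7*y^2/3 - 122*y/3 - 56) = (y + 5/3)/(y + 7)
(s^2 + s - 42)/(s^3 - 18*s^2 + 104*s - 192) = (s + 7)/(s^2 - 12*s + 32)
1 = 1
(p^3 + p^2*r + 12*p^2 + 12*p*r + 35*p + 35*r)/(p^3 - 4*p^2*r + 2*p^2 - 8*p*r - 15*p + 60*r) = (p^2 + p*r + 7*p + 7*r)/(p^2 - 4*p*r - 3*p + 12*r)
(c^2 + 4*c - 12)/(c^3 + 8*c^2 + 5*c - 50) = (c + 6)/(c^2 + 10*c + 25)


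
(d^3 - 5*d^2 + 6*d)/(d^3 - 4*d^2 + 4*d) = (d - 3)/(d - 2)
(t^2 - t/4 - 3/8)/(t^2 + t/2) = (t - 3/4)/t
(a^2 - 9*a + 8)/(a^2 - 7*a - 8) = (a - 1)/(a + 1)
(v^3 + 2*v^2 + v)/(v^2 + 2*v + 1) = v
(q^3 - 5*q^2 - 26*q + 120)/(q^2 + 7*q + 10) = (q^2 - 10*q + 24)/(q + 2)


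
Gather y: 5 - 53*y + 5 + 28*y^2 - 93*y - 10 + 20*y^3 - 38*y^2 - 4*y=20*y^3 - 10*y^2 - 150*y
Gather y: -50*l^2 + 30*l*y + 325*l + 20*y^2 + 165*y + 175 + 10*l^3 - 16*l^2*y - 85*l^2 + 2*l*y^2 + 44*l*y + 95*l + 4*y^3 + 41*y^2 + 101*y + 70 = 10*l^3 - 135*l^2 + 420*l + 4*y^3 + y^2*(2*l + 61) + y*(-16*l^2 + 74*l + 266) + 245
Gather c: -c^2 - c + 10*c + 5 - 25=-c^2 + 9*c - 20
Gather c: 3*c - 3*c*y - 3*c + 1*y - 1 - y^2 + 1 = -3*c*y - y^2 + y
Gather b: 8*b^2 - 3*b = 8*b^2 - 3*b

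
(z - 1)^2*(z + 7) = z^3 + 5*z^2 - 13*z + 7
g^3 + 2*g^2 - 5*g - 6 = (g - 2)*(g + 1)*(g + 3)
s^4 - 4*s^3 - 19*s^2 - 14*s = s*(s - 7)*(s + 1)*(s + 2)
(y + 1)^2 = y^2 + 2*y + 1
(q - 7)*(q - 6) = q^2 - 13*q + 42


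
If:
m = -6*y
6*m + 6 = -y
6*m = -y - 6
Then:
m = -36/35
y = 6/35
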